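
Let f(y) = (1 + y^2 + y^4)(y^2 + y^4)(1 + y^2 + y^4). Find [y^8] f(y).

(1 + y^2 + y^4) has coefficients 1,0,1,0,1 for degrees 0…4.
(y^2 + y^4) has coefficients 0,0,1,0,1,0,0,0,0 for degrees 0…8.
Finally multiplying by (1 + y^2 + y^4), the product of all factors after the first has coefficients 0,0,1,0,2,0,2,0,1 for degrees 0…8.
[y^8] = 1·1 + 1·2 + 1·2 = 5.

5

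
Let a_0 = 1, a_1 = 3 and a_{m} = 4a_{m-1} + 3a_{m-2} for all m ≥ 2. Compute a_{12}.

The ordinary generating function has denominator 1 - 4x - 3x^2.
Iterating the recurrence: a_0,…,a_{12} = 1, 3, 15, 69, 321, 1491, 6927, 32181, 149505, 694563, 3226767, 14990757, 69643329.

69643329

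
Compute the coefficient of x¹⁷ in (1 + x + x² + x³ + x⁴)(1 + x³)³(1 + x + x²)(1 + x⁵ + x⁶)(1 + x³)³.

228

(1 + x + x² + x³ + x⁴) has coefficients 1,1,1,1,1 for degrees 0…4.
(1 + x³)³ has coefficients 1,0,0,3,0,0,3,0,0,1,0,0,0,0,0,0,0,0 for degrees 0…17.
Multiplying by (1 + x + x²) gives running coefficients 1,1,1,3,3,3,3,3,3,1,1,1,0,0,0,0,0,0 for degrees 0…17.
Multiplying by (1 + x⁵ + x⁶) gives running coefficients 1,1,1,3,3,4,5,5,7,7,7,7,6,6,4,2,2,1 for degrees 0…17.
Finally multiplying by (1 + x³)³, the product of all factors after the first has coefficients 1,1,1,6,6,7,17,17,22,32,32,41,45,45,50,46,46,41 for degrees 0…17.
[x¹⁷] = 1·41 + 1·46 + 1·46 + 1·50 + 1·45 = 228.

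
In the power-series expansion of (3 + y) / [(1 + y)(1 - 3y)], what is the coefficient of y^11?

442867

Partial fractions give a closed form: a_n = (1/2)·(-1)^n + (5/2)·3^n.
At n = 11: a_11 = 442867.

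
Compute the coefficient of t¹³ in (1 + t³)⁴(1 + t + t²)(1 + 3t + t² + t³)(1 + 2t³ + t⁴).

102

(1 + t³)⁴ has coefficients 1,0,0,4,0,0,6,0,0,4,0,0,1 for degrees 0…12.
(1 + t + t²) has coefficients 1,1,1,0,0,0,0,0,0,0,0,0,0,0 for degrees 0…13.
Multiplying by (1 + 3t + t² + t³) gives running coefficients 1,4,5,5,2,1,0,0,0,0,0,0,0,0 for degrees 0…13.
Finally multiplying by (1 + 2t³ + t⁴), the product of all factors after the first has coefficients 1,4,5,7,11,15,15,9,4,1,0,0,0,0 for degrees 0…13.
[t¹³] = 1·0 + 4·0 + 6·9 + 4·11 + 1·4 = 102.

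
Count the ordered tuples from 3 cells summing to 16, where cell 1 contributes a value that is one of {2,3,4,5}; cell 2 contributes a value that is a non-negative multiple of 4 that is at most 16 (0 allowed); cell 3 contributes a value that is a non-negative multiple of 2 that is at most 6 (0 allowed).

The generating function for the choices is (x^2 + x^3 + x^4 + x^5)·(1 + x^4 + x^8 + x^12 + x^16)·(1 + x^2 + x^4 + x^6); the count is [x^16].
(x^2 + x^3 + x^4 + x^5) has coefficients 0,0,1,1,1,1 for degrees 0…5.
(1 + x^4 + x^8 + x^12 + x^16) has coefficients 1,0,0,0,1,0,0,0,1,0,0,0,1,0,0,0,1 for degrees 0…16.
Finally multiplying by (1 + x^2 + x^4 + x^6), the product of all factors after the first has coefficients 1,0,1,0,2,0,2,0,2,0,2,0,2,0,2,0,2 for degrees 0…16.
[x^16] = 1·2 + 1·0 + 1·2 + 1·0 = 4.

4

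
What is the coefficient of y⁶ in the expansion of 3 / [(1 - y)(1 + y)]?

The denominator gives the recurrence a_n = a_(n−2) for n ≥ 2; the numerator fixes a_0 = 3, a_1 = 0.
Iterating: 3, 0, 3, 0, 3, 0, 3, so a_6 = 3.

3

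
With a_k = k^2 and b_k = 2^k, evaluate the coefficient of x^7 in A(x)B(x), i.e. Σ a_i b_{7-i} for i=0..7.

Write out a_i and b_{7-i} for i = 0,…,7 and sum the products.
Σ = 0·128 + 1·64 + 4·32 + 9·16 + 16·8 + 25·4 + 36·2 + 49·1 = 685.

685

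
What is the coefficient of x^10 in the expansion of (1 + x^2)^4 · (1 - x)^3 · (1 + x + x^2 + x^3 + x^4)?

(1 + x^2)^4 has coefficients 1,0,4,0,6,0,4,0,1 for degrees 0…8.
(1 - x)^3 has coefficients 1,-3,3,-1,0,0,0,0,0,0,0 for degrees 0…10.
Finally multiplying by (1 + x + x^2 + x^3 + x^4), the product of all factors after the first has coefficients 1,-2,1,0,0,-1,2,-1,0,0,0 for degrees 0…10.
[x^10] = 1·0 + 4·0 + 6·2 + 4·0 + 1·1 = 13.

13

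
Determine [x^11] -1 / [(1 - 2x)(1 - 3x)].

Partial fractions give a closed form: a_n = (2)·2^n + (-3)·3^n.
At n = 11: a_11 = -527345.

-527345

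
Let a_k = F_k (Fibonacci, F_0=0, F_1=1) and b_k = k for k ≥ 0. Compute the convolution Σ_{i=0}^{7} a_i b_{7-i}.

46

The convolution is the x^7 coefficient of A(x)B(x).
Σ = 0·7 + 1·6 + 1·5 + 2·4 + 3·3 + 5·2 + 8·1 + 13·0 = 46.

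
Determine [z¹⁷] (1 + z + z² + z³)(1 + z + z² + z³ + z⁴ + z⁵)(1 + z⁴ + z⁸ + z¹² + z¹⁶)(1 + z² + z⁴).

(1 + z + z² + z³) has coefficients 1,1,1,1 for degrees 0…3.
(1 + z + z² + z³ + z⁴ + z⁵) has coefficients 1,1,1,1,1,1,0,0,0,0,0,0,0,0,0,0,0,0 for degrees 0…17.
Multiplying by (1 + z⁴ + z⁸ + z¹² + z¹⁶) gives running coefficients 1,1,1,1,2,2,1,1,2,2,1,1,2,2,1,1,2,2 for degrees 0…17.
Finally multiplying by (1 + z² + z⁴), the product of all factors after the first has coefficients 1,1,2,2,4,4,4,4,5,5,4,4,5,5,4,4,5,5 for degrees 0…17.
[z¹⁷] = 1·5 + 1·5 + 1·4 + 1·4 = 18.

18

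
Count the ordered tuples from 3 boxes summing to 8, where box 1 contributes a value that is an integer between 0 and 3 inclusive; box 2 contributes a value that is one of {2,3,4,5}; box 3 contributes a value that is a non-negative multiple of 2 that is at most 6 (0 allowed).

8

The generating function for the choices is (1 + x + x^2 + x^3)·(x^2 + x^3 + x^4 + x^5)·(1 + x^2 + x^4 + x^6); the count is [x^8].
(1 + x + x^2 + x^3) has coefficients 1,1,1,1 for degrees 0…3.
(x^2 + x^3 + x^4 + x^5) has coefficients 0,0,1,1,1,1,0,0,0 for degrees 0…8.
Finally multiplying by (1 + x^2 + x^4 + x^6), the product of all factors after the first has coefficients 0,0,1,1,2,2,2,2,2 for degrees 0…8.
[x^8] = 1·2 + 1·2 + 1·2 + 1·2 = 8.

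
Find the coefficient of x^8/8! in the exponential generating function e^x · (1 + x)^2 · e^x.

The EGF product rule gives c_8 = Σ_{k_1+k_2+k_3=8} C(8; k_1,k_2,k_3) · ∏ g_i(k_i), where e^x gives (1)^k; (1+x)^2 gives the falling factorial (2)_k; e^x gives (1)^k.
g_1(k) for k = 0…8: 1, 1, 1, 1, 1, 1, 1, 1, 1.
g_2(k) for k = 0…8: 1, 2, 2, 0, 0, 0, 0, 0, 0.
g_3(k) for k = 0…8: 1, 1, 1, 1, 1, 1, 1, 1, 1.
First combine the last two factors: h(k) = Σ_j C(k,j)·g_2(j)·g_3(k−j) for k = 0…8: 1, 3, 7, 13, 21, 31, 43, 57, 73.
c_8 = Σ_k C(8,k)·g_1(k)·h(8−k) = 1·1·73 + 8·1·57 + 28·1·43 + 56·1·31 + 70·1·21 + 56·1·13 + 28·1·7 + 8·1·3 + 1·1·1 = 73 + 456 + 1204 + 1736 + 1470 + 728 + 196 + 24 + 1 = 5888.

5888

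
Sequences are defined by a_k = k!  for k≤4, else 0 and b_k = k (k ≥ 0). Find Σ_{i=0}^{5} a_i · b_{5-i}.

51

Write out a_i and b_{5-i} for i = 0,…,5 and sum the products.
Σ = 1·5 + 1·4 + 2·3 + 6·2 + 24·1 + 0·0 = 51.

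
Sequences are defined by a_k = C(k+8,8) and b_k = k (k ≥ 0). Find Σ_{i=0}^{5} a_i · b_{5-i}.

Write out a_i and b_{5-i} for i = 0,…,5 and sum the products.
Σ = 1·5 + 9·4 + 45·3 + 165·2 + 495·1 + 1287·0 = 1001.

1001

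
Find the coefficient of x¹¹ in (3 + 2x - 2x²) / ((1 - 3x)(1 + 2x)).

364875

The denominator gives the recurrence a_n = a_(n−1) + 6a_(n−2) for n ≥ 3; the numerator fixes a_0 = 3, a_1 = 5, a_2 = 21.
Iterating: 3, 5, 21, 51, 177, 483, 1545, 4443, 13713, 40371, 122649, 364875, so a_11 = 364875.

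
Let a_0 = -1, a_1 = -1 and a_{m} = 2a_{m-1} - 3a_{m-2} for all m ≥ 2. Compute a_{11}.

The ordinary generating function has denominator 1 - 2z + 3z^2.
Iterating the recurrence: a_0,…,a_{11} = -1, -1, 1, 5, 7, -1, -23, -43, -17, 95, 241, 197.

197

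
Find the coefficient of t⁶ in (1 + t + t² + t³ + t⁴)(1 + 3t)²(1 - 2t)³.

-17

(1 + t + t² + t³ + t⁴) has coefficients 1,1,1,1,1 for degrees 0…4.
(1 + 3t)² has coefficients 1,6,9,0,0,0,0 for degrees 0…6.
Finally multiplying by (1 - 2t)³, the product of all factors after the first has coefficients 1,0,-15,10,60,-72,0 for degrees 0…6.
[t⁶] = 1·0 + 1·(-72) + 1·60 + 1·10 + 1·(-15) = -17.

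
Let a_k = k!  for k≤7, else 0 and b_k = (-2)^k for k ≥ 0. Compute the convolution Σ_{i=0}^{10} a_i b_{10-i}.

This is [x^10] in the product of the two ordinary generating functions.
Σ = 1·1024 + 1·(-512) + 2·256 + 6·(-128) + 24·64 + 120·(-32) + 720·16 + 5040·(-8) + 0·4 + 0·(-2) + 0·1 = -30848.

-30848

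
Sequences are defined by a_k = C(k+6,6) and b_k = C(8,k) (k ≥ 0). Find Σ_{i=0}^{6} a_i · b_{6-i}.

Write out a_i and b_{6-i} for i = 0,…,6 and sum the products.
Σ = 1·28 + 7·56 + 28·70 + 84·56 + 210·28 + 462·8 + 924·1 = 17584.

17584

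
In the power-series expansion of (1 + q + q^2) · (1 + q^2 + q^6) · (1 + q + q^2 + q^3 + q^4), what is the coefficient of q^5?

5

(1 + q + q^2) has coefficients 1,1,1 for degrees 0…2.
(1 + q^2 + q^6) has coefficients 1,0,1,0,0,0 for degrees 0…5.
Finally multiplying by (1 + q + q^2 + q^3 + q^4), the product of all factors after the first has coefficients 1,1,2,2,2,1 for degrees 0…5.
[q^5] = 1·1 + 1·2 + 1·2 = 5.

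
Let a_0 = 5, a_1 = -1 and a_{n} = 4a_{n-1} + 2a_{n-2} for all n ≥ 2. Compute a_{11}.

3446112

The ordinary generating function has denominator 1 - 4z - 2z^2.
Iterating the recurrence: a_0,…,a_{11} = 5, -1, 6, 22, 100, 444, 1976, 8792, 39120, 174064, 774496, 3446112.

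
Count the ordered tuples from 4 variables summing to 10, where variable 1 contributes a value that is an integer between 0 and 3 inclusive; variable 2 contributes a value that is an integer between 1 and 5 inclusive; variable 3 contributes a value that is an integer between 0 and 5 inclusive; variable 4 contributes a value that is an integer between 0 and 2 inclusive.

41

The generating function for the choices is (1 + x + x² + x³)·(x + x² + x³ + x⁴ + x⁵)·(1 + x + x² + x³ + x⁴ + x⁵)·(1 + x + x²); the count is [x¹⁰].
(1 + x + x² + x³) has coefficients 1,1,1,1 for degrees 0…3.
(x + x² + x³ + x⁴ + x⁵) has coefficients 0,1,1,1,1,1,0,0,0,0,0 for degrees 0…10.
Multiplying by (1 + x + x² + x³ + x⁴ + x⁵) gives running coefficients 0,1,2,3,4,5,5,4,3,2,1 for degrees 0…10.
Finally multiplying by (1 + x + x²), the product of all factors after the first has coefficients 0,1,3,6,9,12,14,14,12,9,6 for degrees 0…10.
[x¹⁰] = 1·6 + 1·9 + 1·12 + 1·14 = 41.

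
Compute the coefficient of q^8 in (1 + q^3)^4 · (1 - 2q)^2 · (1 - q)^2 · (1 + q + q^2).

(1 + q^3)^4 has coefficients 1,0,0,4,0,0,6,0,0 for degrees 0…8.
(1 - 2q)^2 has coefficients 1,-4,4,0,0,0,0,0,0 for degrees 0…8.
Multiplying by (1 - q)^2 gives running coefficients 1,-6,13,-12,4,0,0,0,0 for degrees 0…8.
Finally multiplying by (1 + q + q^2), the product of all factors after the first has coefficients 1,-5,8,-5,5,-8,4,0,0 for degrees 0…8.
[q^8] = 1·0 + 4·(-8) + 6·8 = 16.

16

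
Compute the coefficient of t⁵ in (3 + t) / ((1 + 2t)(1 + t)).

-158

Partial fractions give a closed form: a_n = (5)·(-2)^n + (-2)·(-1)^n.
At n = 5: a_5 = -158.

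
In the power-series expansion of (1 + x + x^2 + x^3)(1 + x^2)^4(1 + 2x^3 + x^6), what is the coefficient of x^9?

30

(1 + x + x^2 + x^3) has coefficients 1,1,1,1 for degrees 0…3.
(1 + x^2)^4 has coefficients 1,0,4,0,6,0,4,0,1,0 for degrees 0…9.
Finally multiplying by (1 + 2x^3 + x^6), the product of all factors after the first has coefficients 1,0,4,2,6,8,5,12,5,8 for degrees 0…9.
[x^9] = 1·8 + 1·5 + 1·12 + 1·5 = 30.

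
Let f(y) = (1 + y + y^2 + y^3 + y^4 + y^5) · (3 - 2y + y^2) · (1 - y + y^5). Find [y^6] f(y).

-2

(1 + y + y^2 + y^3 + y^4 + y^5) has coefficients 1,1,1,1,1,1 for degrees 0…5.
(3 - 2y + y^2) has coefficients 3,-2,1,0,0,0,0 for degrees 0…6.
Finally multiplying by (1 - y + y^5), the product of all factors after the first has coefficients 3,-5,3,-1,0,3,-2 for degrees 0…6.
[y^6] = 1·(-2) + 1·3 + 1·0 + 1·(-1) + 1·3 + 1·(-5) = -2.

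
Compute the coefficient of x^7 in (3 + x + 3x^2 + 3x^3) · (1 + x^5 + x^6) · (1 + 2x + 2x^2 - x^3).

(3 + x + 3x^2 + 3x^3) has coefficients 3,1,3,3 for degrees 0…3.
(1 + x^5 + x^6) has coefficients 1,0,0,0,0,1,1,0 for degrees 0…7.
Finally multiplying by (1 + 2x + 2x^2 - x^3), the product of all factors after the first has coefficients 1,2,2,-1,0,1,3,4 for degrees 0…7.
[x^7] = 3·4 + 1·3 + 3·1 + 3·0 = 18.

18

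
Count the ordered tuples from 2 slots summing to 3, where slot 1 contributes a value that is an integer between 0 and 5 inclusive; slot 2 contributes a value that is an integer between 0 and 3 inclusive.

The generating function for the choices is (1 + z + z^2 + z^3 + z^4 + z^5)·(1 + z + z^2 + z^3); the count is [z^3].
(1 + z + z^2 + z^3 + z^4 + z^5) has coefficients 1,1,1,1 for degrees 0…3.
(1 + z + z^2 + z^3) has coefficients 1,1,1,1 for degrees 0…3.
[z^3] = 1·1 + 1·1 + 1·1 + 1·1 = 4.

4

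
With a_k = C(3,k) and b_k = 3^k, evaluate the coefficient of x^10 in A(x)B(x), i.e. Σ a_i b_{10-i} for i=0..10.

Write out a_i and b_{10-i} for i = 0,…,10 and sum the products.
Σ = 1·59049 + 3·19683 + 3·6561 + 1·2187 + 0·729 + 0·243 + 0·81 + 0·27 + 0·9 + 0·3 + 0·1 = 139968.

139968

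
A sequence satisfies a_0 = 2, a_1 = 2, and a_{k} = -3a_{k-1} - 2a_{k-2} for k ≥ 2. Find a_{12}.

The ordinary generating function has denominator 1 + 3z + 2z^2.
Iterating the recurrence: a_0,…,a_{12} = 2, 2, -10, 26, -58, 122, -250, 506, -1018, 2042, -4090, 8186, -16378.

-16378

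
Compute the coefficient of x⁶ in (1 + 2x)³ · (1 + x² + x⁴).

12

(1 + 2x)³ has coefficients 1,6,12,8 for degrees 0…3.
(1 + x² + x⁴) has coefficients 1,0,1,0,1,0,0 for degrees 0…6.
[x⁶] = 1·0 + 6·0 + 12·1 + 8·0 = 12.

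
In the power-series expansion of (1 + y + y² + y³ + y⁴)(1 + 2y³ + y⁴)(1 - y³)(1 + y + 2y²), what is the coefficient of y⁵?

(1 + y + y² + y³ + y⁴) has coefficients 1,1,1,1,1 for degrees 0…4.
(1 + 2y³ + y⁴) has coefficients 1,0,0,2,1,0 for degrees 0…5.
Multiplying by (1 - y³) gives running coefficients 1,0,0,1,1,0 for degrees 0…5.
Finally multiplying by (1 + y + 2y²), the product of all factors after the first has coefficients 1,1,2,1,2,3 for degrees 0…5.
[y⁵] = 1·3 + 1·2 + 1·1 + 1·2 + 1·1 = 9.

9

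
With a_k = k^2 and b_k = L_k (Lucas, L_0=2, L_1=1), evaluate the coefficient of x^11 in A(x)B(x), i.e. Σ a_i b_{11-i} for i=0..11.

Write out a_i and b_{11-i} for i = 0,…,11 and sum the products.
Σ = 0·199 + 1·123 + 4·76 + 9·47 + 16·29 + 25·18 + 36·11 + 49·7 + 64·4 + 81·3 + 100·1 + 121·2 = 3344.

3344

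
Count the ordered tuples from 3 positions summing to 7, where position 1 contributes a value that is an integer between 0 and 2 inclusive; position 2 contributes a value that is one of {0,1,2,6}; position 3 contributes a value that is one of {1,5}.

4

The generating function for the choices is (1 + q + q^2)·(1 + q + q^2 + q^6)·(q + q^5); the count is [q^7].
(1 + q + q^2) has coefficients 1,1,1 for degrees 0…2.
(1 + q + q^2 + q^6) has coefficients 1,1,1,0,0,0,1,0 for degrees 0…7.
Finally multiplying by (q + q^5), the product of all factors after the first has coefficients 0,1,1,1,0,1,1,2 for degrees 0…7.
[q^7] = 1·2 + 1·1 + 1·1 = 4.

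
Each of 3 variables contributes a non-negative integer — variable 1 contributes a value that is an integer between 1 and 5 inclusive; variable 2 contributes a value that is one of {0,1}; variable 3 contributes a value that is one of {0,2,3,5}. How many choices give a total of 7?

6

The generating function for the choices is (q + q^2 + q^3 + q^4 + q^5)·(1 + q)·(1 + q^2 + q^3 + q^5); the count is [q^7].
(q + q^2 + q^3 + q^4 + q^5) has coefficients 0,1,1,1,1,1 for degrees 0…5.
(1 + q) has coefficients 1,1,0,0,0,0,0,0 for degrees 0…7.
Finally multiplying by (1 + q^2 + q^3 + q^5), the product of all factors after the first has coefficients 1,1,1,2,1,1,1,0 for degrees 0…7.
[q^7] = 1·1 + 1·1 + 1·1 + 1·2 + 1·1 = 6.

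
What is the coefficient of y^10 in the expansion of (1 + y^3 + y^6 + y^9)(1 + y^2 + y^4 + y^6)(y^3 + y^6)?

(1 + y^3 + y^6 + y^9) has coefficients 1,0,0,1,0,0,1,0,0,1 for degrees 0…9.
(1 + y^2 + y^4 + y^6) has coefficients 1,0,1,0,1,0,1,0,0,0,0 for degrees 0…10.
Finally multiplying by (y^3 + y^6), the product of all factors after the first has coefficients 0,0,0,1,0,1,1,1,1,1,1 for degrees 0…10.
[y^10] = 1·1 + 1·1 + 1·0 + 1·0 = 2.

2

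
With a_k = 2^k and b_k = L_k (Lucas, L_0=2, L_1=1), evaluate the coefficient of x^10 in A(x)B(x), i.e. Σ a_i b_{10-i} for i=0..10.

5623

Write out a_i and b_{10-i} for i = 0,…,10 and sum the products.
Σ = 1·123 + 2·76 + 4·47 + 8·29 + 16·18 + 32·11 + 64·7 + 128·4 + 256·3 + 512·1 + 1024·2 = 5623.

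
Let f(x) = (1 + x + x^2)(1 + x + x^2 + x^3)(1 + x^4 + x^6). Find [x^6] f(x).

4

(1 + x + x^2) has coefficients 1,1,1 for degrees 0…2.
(1 + x + x^2 + x^3) has coefficients 1,1,1,1,0,0,0 for degrees 0…6.
Finally multiplying by (1 + x^4 + x^6), the product of all factors after the first has coefficients 1,1,1,1,1,1,2 for degrees 0…6.
[x^6] = 1·2 + 1·1 + 1·1 = 4.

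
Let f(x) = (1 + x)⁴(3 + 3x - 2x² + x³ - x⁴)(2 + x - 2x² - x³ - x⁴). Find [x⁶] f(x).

-74

(1 + x)⁴ has coefficients 1,4,6,4,1 for degrees 0…4.
(3 + 3x - 2x² + x³ - x⁴) has coefficients 3,3,-2,1,-1,0,0 for degrees 0…6.
Finally multiplying by (2 + x - 2x² - x³ - x⁴), the product of all factors after the first has coefficients 6,9,-7,-9,-3,-4,3 for degrees 0…6.
[x⁶] = 1·3 + 4·(-4) + 6·(-3) + 4·(-9) + 1·(-7) = -74.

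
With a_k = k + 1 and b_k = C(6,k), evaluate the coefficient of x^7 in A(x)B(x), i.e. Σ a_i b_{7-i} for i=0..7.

320

Write out a_i and b_{7-i} for i = 0,…,7 and sum the products.
Σ = 1·0 + 2·1 + 3·6 + 4·15 + 5·20 + 6·15 + 7·6 + 8·1 = 320.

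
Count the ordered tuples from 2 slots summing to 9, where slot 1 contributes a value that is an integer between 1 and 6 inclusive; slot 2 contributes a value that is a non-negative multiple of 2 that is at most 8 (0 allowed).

3

The generating function for the choices is (x + x^2 + x^3 + x^4 + x^5 + x^6)·(1 + x^2 + x^4 + x^6 + x^8); the count is [x^9].
(x + x^2 + x^3 + x^4 + x^5 + x^6) has coefficients 0,1,1,1,1,1,1 for degrees 0…6.
(1 + x^2 + x^4 + x^6 + x^8) has coefficients 1,0,1,0,1,0,1,0,1,0 for degrees 0…9.
[x^9] = 1·1 + 1·0 + 1·1 + 1·0 + 1·1 + 1·0 = 3.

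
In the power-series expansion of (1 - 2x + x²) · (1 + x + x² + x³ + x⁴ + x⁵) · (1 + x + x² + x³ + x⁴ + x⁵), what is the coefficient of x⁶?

(1 - 2x + x²) has coefficients 1,-2,1 for degrees 0…2.
(1 + x + x² + x³ + x⁴ + x⁵) has coefficients 1,1,1,1,1,1,0 for degrees 0…6.
Finally multiplying by (1 + x + x² + x³ + x⁴ + x⁵), the product of all factors after the first has coefficients 1,2,3,4,5,6,5 for degrees 0…6.
[x⁶] = 1·5 − 2·6 + 1·5 = -2.

-2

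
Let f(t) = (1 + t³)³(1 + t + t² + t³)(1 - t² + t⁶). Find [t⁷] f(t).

1

(1 + t³)³ has coefficients 1,0,0,3,0,0,3,0 for degrees 0…7.
(1 + t + t² + t³) has coefficients 1,1,1,1,0,0,0,0 for degrees 0…7.
Finally multiplying by (1 - t² + t⁶), the product of all factors after the first has coefficients 1,1,0,0,-1,-1,1,1 for degrees 0…7.
[t⁷] = 1·1 + 3·(-1) + 3·1 = 1.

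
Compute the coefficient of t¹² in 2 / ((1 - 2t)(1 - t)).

16382

Partial fractions give a closed form: a_n = (4)·2^n + (-2)·1^n.
At n = 12: a_12 = 16382.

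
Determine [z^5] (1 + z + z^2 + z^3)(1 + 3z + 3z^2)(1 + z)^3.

49

(1 + z + z^2 + z^3) has coefficients 1,1,1,1 for degrees 0…3.
(1 + 3z + 3z^2) has coefficients 1,3,3,0,0,0 for degrees 0…5.
Finally multiplying by (1 + z)^3, the product of all factors after the first has coefficients 1,6,15,19,12,3 for degrees 0…5.
[z^5] = 1·3 + 1·12 + 1·19 + 1·15 = 49.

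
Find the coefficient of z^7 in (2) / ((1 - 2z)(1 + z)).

Partial fractions give a closed form: a_n = (4/3)·2^n + (2/3)·(-1)^n.
At n = 7: a_7 = 170.

170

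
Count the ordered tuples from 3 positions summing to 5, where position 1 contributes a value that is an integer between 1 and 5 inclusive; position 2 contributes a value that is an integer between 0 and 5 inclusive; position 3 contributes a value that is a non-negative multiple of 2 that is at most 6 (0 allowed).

9

The generating function for the choices is (q + q² + q³ + q⁴ + q⁵)·(1 + q + q² + q³ + q⁴ + q⁵)·(1 + q² + q⁴ + q⁶); the count is [q⁵].
(q + q² + q³ + q⁴ + q⁵) has coefficients 0,1,1,1,1,1 for degrees 0…5.
(1 + q + q² + q³ + q⁴ + q⁵) has coefficients 1,1,1,1,1,1 for degrees 0…5.
Finally multiplying by (1 + q² + q⁴ + q⁶), the product of all factors after the first has coefficients 1,1,2,2,3,3 for degrees 0…5.
[q⁵] = 1·3 + 1·2 + 1·2 + 1·1 + 1·1 = 9.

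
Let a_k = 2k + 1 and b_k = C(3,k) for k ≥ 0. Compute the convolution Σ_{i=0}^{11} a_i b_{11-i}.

160

This is [x^11] in the product of the two ordinary generating functions.
Σ = 1·0 + 3·0 + 5·0 + 7·0 + 9·0 + 11·0 + 13·0 + 15·0 + 17·1 + 19·3 + 21·3 + 23·1 = 160.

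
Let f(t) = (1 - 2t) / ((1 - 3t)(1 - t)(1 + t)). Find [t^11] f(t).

Partial fractions give a closed form: a_n = (3/8)·3^n + (1/4)·1^n + (3/8)·(-1)^n.
At n = 11: a_11 = 66430.

66430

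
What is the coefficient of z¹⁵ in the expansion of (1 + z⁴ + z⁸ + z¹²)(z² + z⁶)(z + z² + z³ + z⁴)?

2

(1 + z⁴ + z⁸ + z¹²) has coefficients 1,0,0,0,1,0,0,0,1,0,0,0,1 for degrees 0…12.
(z² + z⁶) has coefficients 0,0,1,0,0,0,1,0,0,0,0,0,0,0,0,0 for degrees 0…15.
Finally multiplying by (z + z² + z³ + z⁴), the product of all factors after the first has coefficients 0,0,0,1,1,1,1,1,1,1,1,0,0,0,0,0 for degrees 0…15.
[z¹⁵] = 1·0 + 1·0 + 1·1 + 1·1 = 2.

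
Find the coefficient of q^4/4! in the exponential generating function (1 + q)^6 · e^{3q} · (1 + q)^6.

The EGF product rule gives c_4 = Σ_{k_1+k_2+k_3=4} C(4; k_1,k_2,k_3) · ∏ g_i(k_i), where (1+q)^6 gives the falling factorial (6)_k; e^{3q} gives (3)^k; (1+q)^6 gives the falling factorial (6)_k.
g_1(k) for k = 0…4: 1, 6, 30, 120, 360.
g_2(k) for k = 0…4: 1, 3, 9, 27, 81.
g_3(k) for k = 0…4: 1, 6, 30, 120, 360.
First combine the last two factors: h(k) = Σ_j C(k,j)·g_2(j)·g_3(k−j) for k = 0…4: 1, 9, 75, 579, 4149.
c_4 = Σ_k C(4,k)·g_1(k)·h(4−k) = 1·1·4149 + 4·6·579 + 6·30·75 + 4·120·9 + 1·360·1 = 4149 + 13896 + 13500 + 4320 + 360 = 36225.

36225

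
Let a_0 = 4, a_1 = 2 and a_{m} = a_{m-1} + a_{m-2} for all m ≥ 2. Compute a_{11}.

398

The ordinary generating function has denominator 1 - q - q^2.
Iterating the recurrence: a_0,…,a_{11} = 4, 2, 6, 8, 14, 22, 36, 58, 94, 152, 246, 398.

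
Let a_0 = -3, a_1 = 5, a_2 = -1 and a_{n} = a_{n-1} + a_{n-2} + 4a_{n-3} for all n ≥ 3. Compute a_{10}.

The ordinary generating function has denominator 1 - q - q^2 - 4q^3.
Iterating the recurrence: a_0,…,a_{10} = -3, 5, -1, -8, 11, -1, -22, 21, -5, -72, 7.

7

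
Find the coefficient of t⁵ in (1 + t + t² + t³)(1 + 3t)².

(1 + t + t² + t³) has coefficients 1,1,1,1 for degrees 0…3.
(1 + 3t)² has coefficients 1,6,9,0,0,0 for degrees 0…5.
[t⁵] = 1·0 + 1·0 + 1·0 + 1·9 = 9.

9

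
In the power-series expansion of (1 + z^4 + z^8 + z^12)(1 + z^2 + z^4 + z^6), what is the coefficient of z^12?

2

(1 + z^4 + z^8 + z^12) has coefficients 1,0,0,0,1,0,0,0,1,0,0,0,1 for degrees 0…12.
(1 + z^2 + z^4 + z^6) has coefficients 1,0,1,0,1,0,1,0,0,0,0,0,0 for degrees 0…12.
[z^12] = 1·0 + 1·0 + 1·1 + 1·1 = 2.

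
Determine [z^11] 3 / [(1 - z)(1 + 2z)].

-4095

Partial fractions give a closed form: a_n = (1)·1^n + (2)·(-2)^n.
At n = 11: a_11 = -4095.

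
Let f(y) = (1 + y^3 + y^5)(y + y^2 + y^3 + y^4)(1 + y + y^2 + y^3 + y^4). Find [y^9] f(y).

(1 + y^3 + y^5) has coefficients 1,0,0,1,0,1 for degrees 0…5.
(y + y^2 + y^3 + y^4) has coefficients 0,1,1,1,1,0,0,0,0,0 for degrees 0…9.
Finally multiplying by (1 + y + y^2 + y^3 + y^4), the product of all factors after the first has coefficients 0,1,2,3,4,4,3,2,1,0 for degrees 0…9.
[y^9] = 1·0 + 1·3 + 1·4 = 7.

7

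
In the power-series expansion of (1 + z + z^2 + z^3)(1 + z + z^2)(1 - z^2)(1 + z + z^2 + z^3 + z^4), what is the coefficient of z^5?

(1 + z + z^2 + z^3) has coefficients 1,1,1,1 for degrees 0…3.
(1 + z + z^2) has coefficients 1,1,1,0,0,0 for degrees 0…5.
Multiplying by (1 - z^2) gives running coefficients 1,1,0,-1,-1,0 for degrees 0…5.
Finally multiplying by (1 + z + z^2 + z^3 + z^4), the product of all factors after the first has coefficients 1,2,2,1,0,-1 for degrees 0…5.
[z^5] = 1·(-1) + 1·0 + 1·1 + 1·2 = 2.

2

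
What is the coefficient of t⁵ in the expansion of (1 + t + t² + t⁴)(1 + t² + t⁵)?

(1 + t + t² + t⁴) has coefficients 1,1,1,0,1 for degrees 0…4.
(1 + t² + t⁵) has coefficients 1,0,1,0,0,1 for degrees 0…5.
[t⁵] = 1·1 + 1·0 + 1·0 + 1·0 = 1.

1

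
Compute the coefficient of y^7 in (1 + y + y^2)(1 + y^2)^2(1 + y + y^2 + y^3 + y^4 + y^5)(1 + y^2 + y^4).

28

(1 + y + y^2) has coefficients 1,1,1 for degrees 0…2.
(1 + y^2)^2 has coefficients 1,0,2,0,1,0,0,0 for degrees 0…7.
Multiplying by (1 + y + y^2 + y^3 + y^4 + y^5) gives running coefficients 1,1,3,3,4,4,3,3 for degrees 0…7.
Finally multiplying by (1 + y^2 + y^4), the product of all factors after the first has coefficients 1,1,4,4,8,8,10,10 for degrees 0…7.
[y^7] = 1·10 + 1·10 + 1·8 = 28.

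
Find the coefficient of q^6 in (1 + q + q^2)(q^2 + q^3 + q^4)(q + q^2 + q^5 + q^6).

(1 + q + q^2) has coefficients 1,1,1 for degrees 0…2.
(q^2 + q^3 + q^4) has coefficients 0,0,1,1,1,0,0 for degrees 0…6.
Finally multiplying by (q + q^2 + q^5 + q^6), the product of all factors after the first has coefficients 0,0,0,1,2,2,1 for degrees 0…6.
[q^6] = 1·1 + 1·2 + 1·2 = 5.

5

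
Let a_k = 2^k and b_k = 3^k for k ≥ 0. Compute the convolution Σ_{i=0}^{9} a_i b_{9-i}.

58025

This is [x^9] in the product of the two ordinary generating functions.
Σ = 1·19683 + 2·6561 + 4·2187 + 8·729 + 16·243 + 32·81 + 64·27 + 128·9 + 256·3 + 512·1 = 58025.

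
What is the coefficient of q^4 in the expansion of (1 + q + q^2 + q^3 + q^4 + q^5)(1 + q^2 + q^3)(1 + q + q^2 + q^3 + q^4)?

10

(1 + q + q^2 + q^3 + q^4 + q^5) has coefficients 1,1,1,1,1 for degrees 0…4.
(1 + q^2 + q^3) has coefficients 1,0,1,1,0 for degrees 0…4.
Finally multiplying by (1 + q + q^2 + q^3 + q^4), the product of all factors after the first has coefficients 1,1,2,3,3 for degrees 0…4.
[q^4] = 1·3 + 1·3 + 1·2 + 1·1 + 1·1 = 10.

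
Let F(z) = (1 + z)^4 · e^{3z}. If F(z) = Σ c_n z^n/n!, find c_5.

The EGF product rule gives c_5 = Σ_{k_1+k_2=5} C(5; k_1,k_2) · ∏ g_i(k_i), where (1+z)^4 gives the falling factorial (4)_k; e^{3z} gives (3)^k.
g_1(k) for k = 0…5: 1, 4, 12, 24, 24, 0.
g_2(k) for k = 0…5: 1, 3, 9, 27, 81, 243.
c_5 = Σ_k C(5,k)·g_1(k)·g_2(5−k) = 1·1·243 + 5·4·81 + 10·12·27 + 10·24·9 + 5·24·3 = 243 + 1620 + 3240 + 2160 + 360 = 7623.

7623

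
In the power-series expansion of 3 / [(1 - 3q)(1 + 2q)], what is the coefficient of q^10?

Partial fractions give a closed form: a_n = (9/5)·3^n + (6/5)·(-2)^n.
At n = 10: a_10 = 107517.

107517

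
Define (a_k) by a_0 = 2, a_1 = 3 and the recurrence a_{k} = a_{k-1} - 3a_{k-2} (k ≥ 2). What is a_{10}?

The ordinary generating function has denominator 1 - z + 3z^2.
Iterating the recurrence: a_0,…,a_{10} = 2, 3, -3, -12, -3, 33, 42, -57, -183, -12, 537.

537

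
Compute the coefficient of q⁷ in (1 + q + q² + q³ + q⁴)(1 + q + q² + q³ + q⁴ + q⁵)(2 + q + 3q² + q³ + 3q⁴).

42

(1 + q + q² + q³ + q⁴) has coefficients 1,1,1,1,1 for degrees 0…4.
(1 + q + q² + q³ + q⁴ + q⁵) has coefficients 1,1,1,1,1,1,0,0 for degrees 0…7.
Finally multiplying by (2 + q + 3q² + q³ + 3q⁴), the product of all factors after the first has coefficients 2,3,6,7,10,10,8,7 for degrees 0…7.
[q⁷] = 1·7 + 1·8 + 1·10 + 1·10 + 1·7 = 42.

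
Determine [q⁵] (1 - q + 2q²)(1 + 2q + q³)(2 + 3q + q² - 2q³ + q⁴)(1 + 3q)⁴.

1474

(1 - q + 2q²) has coefficients 1,-1,2 for degrees 0…2.
(1 + 2q + q³) has coefficients 1,2,0,1,0,0 for degrees 0…5.
Multiplying by (2 + 3q + q² - 2q³ + q⁴) gives running coefficients 2,7,7,2,0,3 for degrees 0…5.
Finally multiplying by (1 + 3q)⁴, the product of all factors after the first has coefficients 2,31,199,680,1320,1434 for degrees 0…5.
[q⁵] = 1·1434 − 1·1320 + 2·680 = 1474.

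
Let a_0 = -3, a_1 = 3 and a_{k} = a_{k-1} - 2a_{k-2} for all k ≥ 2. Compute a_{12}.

273

The ordinary generating function has denominator 1 - q + 2q^2.
Iterating the recurrence: a_0,…,a_{12} = -3, 3, 9, 3, -15, -21, 9, 51, 33, -69, -135, 3, 273.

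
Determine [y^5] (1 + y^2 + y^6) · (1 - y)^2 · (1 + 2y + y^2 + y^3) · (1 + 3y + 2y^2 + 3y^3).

-8

(1 + y^2 + y^6) has coefficients 1,0,1,0,0,0 for degrees 0…5.
(1 - y)^2 has coefficients 1,-2,1,0,0,0 for degrees 0…5.
Multiplying by (1 + 2y + y^2 + y^3) gives running coefficients 1,0,-2,1,-1,1 for degrees 0…5.
Finally multiplying by (1 + 3y + 2y^2 + 3y^3), the product of all factors after the first has coefficients 1,3,0,-2,-2,-6 for degrees 0…5.
[y^5] = 1·(-6) + 1·(-2) = -8.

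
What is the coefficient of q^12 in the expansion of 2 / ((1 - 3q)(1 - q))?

1594322

Partial fractions give a closed form: a_n = (3)·3^n + (-1)·1^n.
At n = 12: a_12 = 1594322.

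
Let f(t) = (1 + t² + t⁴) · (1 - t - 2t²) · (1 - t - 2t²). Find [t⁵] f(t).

(1 + t² + t⁴) has coefficients 1,0,1,0,1 for degrees 0…4.
(1 - t - 2t²) has coefficients 1,-1,-2,0,0,0 for degrees 0…5.
Finally multiplying by (1 - t - 2t²), the product of all factors after the first has coefficients 1,-2,-3,4,4,0 for degrees 0…5.
[t⁵] = 1·0 + 1·4 + 1·(-2) = 2.

2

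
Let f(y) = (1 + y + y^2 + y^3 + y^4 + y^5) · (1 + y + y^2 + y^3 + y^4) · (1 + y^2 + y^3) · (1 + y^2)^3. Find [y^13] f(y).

46

(1 + y + y^2 + y^3 + y^4 + y^5) has coefficients 1,1,1,1,1,1 for degrees 0…5.
(1 + y + y^2 + y^3 + y^4) has coefficients 1,1,1,1,1,0,0,0,0,0,0,0,0,0 for degrees 0…13.
Multiplying by (1 + y^2 + y^3) gives running coefficients 1,1,2,3,3,2,2,1,0,0,0,0,0,0 for degrees 0…13.
Finally multiplying by (1 + y^2)^3, the product of all factors after the first has coefficients 1,1,5,6,12,14,18,17,17,12,9,5,2,1 for degrees 0…13.
[y^13] = 1·1 + 1·2 + 1·5 + 1·9 + 1·12 + 1·17 = 46.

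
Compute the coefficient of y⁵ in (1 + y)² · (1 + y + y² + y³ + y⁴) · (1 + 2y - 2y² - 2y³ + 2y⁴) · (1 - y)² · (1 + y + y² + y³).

(1 + y)² has coefficients 1,2,1 for degrees 0…2.
(1 + y + y² + y³ + y⁴) has coefficients 1,1,1,1,1,0 for degrees 0…5.
Multiplying by (1 + 2y - 2y² - 2y³ + 2y⁴) gives running coefficients 1,3,1,-1,1,0 for degrees 0…5.
Multiplying by (1 - y)² gives running coefficients 1,1,-4,0,4,-3 for degrees 0…5.
Finally multiplying by (1 + y + y² + y³), the product of all factors after the first has coefficients 1,2,-2,-2,1,-3 for degrees 0…5.
[y⁵] = 1·(-3) + 2·1 + 1·(-2) = -3.

-3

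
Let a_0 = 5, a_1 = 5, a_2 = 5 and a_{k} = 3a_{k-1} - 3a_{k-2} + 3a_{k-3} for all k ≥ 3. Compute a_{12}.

29565

The ordinary generating function has denominator 1 - 3z + 3z^2 - 3z^3.
Iterating the recurrence: a_0,…,a_{12} = 5, 5, 5, 15, 45, 105, 225, 495, 1125, 2565, 5805, 13095, 29565.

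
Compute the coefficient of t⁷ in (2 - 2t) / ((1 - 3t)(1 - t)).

Partial fractions give a closed form: a_n = (2)·3^n.
At n = 7: a_7 = 4374.

4374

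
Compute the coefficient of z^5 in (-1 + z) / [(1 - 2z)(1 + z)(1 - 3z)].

The denominator gives the recurrence a_n = 4a_(n−1) − a_(n−2) − 6a_(n−3) for n ≥ 3; the numerator fixes a_0 = -1, a_1 = -3, a_2 = -11.
Iterating: -1, -3, -11, -35, -111, -343, so a_5 = -343.

-343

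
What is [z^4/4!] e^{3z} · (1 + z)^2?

The EGF product rule gives c_4 = Σ_{k_1+k_2=4} C(4; k_1,k_2) · ∏ g_i(k_i), where e^{3z} gives (3)^k; (1+z)^2 gives the falling factorial (2)_k.
g_1(k) for k = 0…4: 1, 3, 9, 27, 81.
g_2(k) for k = 0…4: 1, 2, 2, 0, 0.
c_4 = Σ_k C(4,k)·g_1(k)·g_2(4−k) = 6·9·2 + 4·27·2 + 1·81·1 = 108 + 216 + 81 = 405.

405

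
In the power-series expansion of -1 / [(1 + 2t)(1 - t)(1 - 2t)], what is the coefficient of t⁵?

The denominator gives the recurrence a_n = a_(n−1) + 4a_(n−2) − 4a_(n−3) for n ≥ 3; the numerator fixes a_0 = -1, a_1 = -1, a_2 = -5.
Iterating: -1, -1, -5, -5, -21, -21, so a_5 = -21.

-21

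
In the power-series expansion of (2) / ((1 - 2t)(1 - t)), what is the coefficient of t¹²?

The denominator gives the recurrence a_n = 3a_(n−1) − 2a_(n−2) for n ≥ 3; the numerator fixes a_0 = 2, a_1 = 6, a_2 = 14.
Iterating: 2, 6, 14, 30, 62, 126, 254, 510, 1022, 2046, 4094, 8190, 16382, so a_12 = 16382.

16382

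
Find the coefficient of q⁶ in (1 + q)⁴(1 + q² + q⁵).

(1 + q)⁴ has coefficients 1,4,6,4,1 for degrees 0…4.
(1 + q² + q⁵) has coefficients 1,0,1,0,0,1,0 for degrees 0…6.
[q⁶] = 1·0 + 4·1 + 6·0 + 4·0 + 1·1 = 5.

5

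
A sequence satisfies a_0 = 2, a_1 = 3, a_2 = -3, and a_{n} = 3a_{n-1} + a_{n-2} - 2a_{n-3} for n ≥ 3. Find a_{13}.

The ordinary generating function has denominator 1 - 3x - x^2 + 2x^3.
Iterating the recurrence: a_0,…,a_{13} = 2, 3, -3, -10, -39, -121, -382, -1189, -3707, -11546, -35967, -112033, -348974, -1087021.

-1087021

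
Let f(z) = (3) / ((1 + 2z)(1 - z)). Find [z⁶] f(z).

Partial fractions give a closed form: a_n = (2)·(-2)^n + (1)·1^n.
At n = 6: a_6 = 129.

129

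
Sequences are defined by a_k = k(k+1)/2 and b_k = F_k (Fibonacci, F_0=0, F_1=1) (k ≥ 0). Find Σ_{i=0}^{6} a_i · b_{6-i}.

The convolution is the x^6 coefficient of A(x)B(x).
Σ = 0·8 + 1·5 + 3·3 + 6·2 + 10·1 + 15·1 + 21·0 = 51.

51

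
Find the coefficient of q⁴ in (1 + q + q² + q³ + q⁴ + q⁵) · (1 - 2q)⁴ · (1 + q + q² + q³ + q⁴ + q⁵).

(1 + q + q² + q³ + q⁴ + q⁵) has coefficients 1,1,1,1,1 for degrees 0…4.
(1 - 2q)⁴ has coefficients 1,-8,24,-32,16 for degrees 0…4.
Finally multiplying by (1 + q + q² + q³ + q⁴ + q⁵), the product of all factors after the first has coefficients 1,-7,17,-15,1 for degrees 0…4.
[q⁴] = 1·1 + 1·(-15) + 1·17 + 1·(-7) + 1·1 = -3.

-3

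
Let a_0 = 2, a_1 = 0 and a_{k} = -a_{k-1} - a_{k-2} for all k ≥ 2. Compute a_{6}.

The ordinary generating function has denominator 1 + q + q^2.
Iterating the recurrence: a_0,…,a_{6} = 2, 0, -2, 2, 0, -2, 2.

2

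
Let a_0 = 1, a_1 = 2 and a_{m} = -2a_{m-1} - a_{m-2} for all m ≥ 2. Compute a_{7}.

The ordinary generating function has denominator 1 + 2y + y^2.
Iterating the recurrence: a_0,…,a_{7} = 1, 2, -5, 8, -11, 14, -17, 20.

20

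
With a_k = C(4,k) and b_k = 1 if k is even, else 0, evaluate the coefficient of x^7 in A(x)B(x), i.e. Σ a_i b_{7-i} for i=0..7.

The convolution is the x^7 coefficient of A(x)B(x).
Σ = 1·0 + 4·1 + 6·0 + 4·1 + 1·0 + 0·1 + 0·0 + 0·1 = 8.

8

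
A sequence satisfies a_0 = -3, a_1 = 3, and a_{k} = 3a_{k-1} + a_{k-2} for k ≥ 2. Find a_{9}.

27129

The ordinary generating function has denominator 1 - 3x - x^2.
Iterating the recurrence: a_0,…,a_{9} = -3, 3, 6, 21, 69, 228, 753, 2487, 8214, 27129.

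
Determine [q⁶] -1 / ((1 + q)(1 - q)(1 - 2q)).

-85

The denominator gives the recurrence a_n = 2a_(n−1) + a_(n−2) − 2a_(n−3) for n ≥ 3; the numerator fixes a_0 = -1, a_1 = -2, a_2 = -5.
Iterating: -1, -2, -5, -10, -21, -42, -85, so a_6 = -85.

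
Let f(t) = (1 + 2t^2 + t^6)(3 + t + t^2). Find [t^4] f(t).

(1 + 2t^2 + t^6) has coefficients 1,0,2,0,0 for degrees 0…4.
(3 + t + t^2) has coefficients 3,1,1,0,0 for degrees 0…4.
[t^4] = 1·0 + 2·1 = 2.

2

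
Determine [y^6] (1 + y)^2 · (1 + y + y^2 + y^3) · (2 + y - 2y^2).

(1 + y)^2 has coefficients 1,2,1 for degrees 0…2.
(1 + y + y^2 + y^3) has coefficients 1,1,1,1,0,0,0 for degrees 0…6.
Finally multiplying by (2 + y - 2y^2), the product of all factors after the first has coefficients 2,3,1,1,-1,-2,0 for degrees 0…6.
[y^6] = 1·0 + 2·(-2) + 1·(-1) = -5.

-5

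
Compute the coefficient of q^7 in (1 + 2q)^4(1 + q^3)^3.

(1 + 2q)^4 has coefficients 1,8,24,32,16 for degrees 0…4.
(1 + q^3)^3 has coefficients 1,0,0,3,0,0,3,0 for degrees 0…7.
[q^7] = 1·0 + 8·3 + 24·0 + 32·0 + 16·3 = 72.

72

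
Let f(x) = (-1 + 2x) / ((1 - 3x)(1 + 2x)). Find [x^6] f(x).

-197

The denominator gives the recurrence a_n = a_(n−1) + 6a_(n−2) for n ≥ 3; the numerator fixes a_0 = -1, a_1 = 1, a_2 = -5.
Iterating: -1, 1, -5, 1, -29, -23, -197, so a_6 = -197.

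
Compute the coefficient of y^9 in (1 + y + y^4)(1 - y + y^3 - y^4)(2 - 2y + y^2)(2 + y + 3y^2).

2

(1 + y + y^4) has coefficients 1,1,0,0,1 for degrees 0…4.
(1 - y + y^3 - y^4) has coefficients 1,-1,0,1,-1,0,0,0,0,0 for degrees 0…9.
Multiplying by (2 - 2y + y^2) gives running coefficients 2,-4,3,1,-4,3,-1,0,0,0 for degrees 0…9.
Finally multiplying by (2 + y + 3y^2), the product of all factors after the first has coefficients 4,-6,8,-7,2,5,-11,8,-3,0 for degrees 0…9.
[y^9] = 1·0 + 1·(-3) + 1·5 = 2.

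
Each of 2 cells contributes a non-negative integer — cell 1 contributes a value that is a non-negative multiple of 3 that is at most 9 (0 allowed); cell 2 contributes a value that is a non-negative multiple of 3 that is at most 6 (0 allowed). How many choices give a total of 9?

3

The generating function for the choices is (1 + q³ + q⁶ + q⁹)·(1 + q³ + q⁶); the count is [q⁹].
(1 + q³ + q⁶ + q⁹) has coefficients 1,0,0,1,0,0,1,0,0,1 for degrees 0…9.
(1 + q³ + q⁶) has coefficients 1,0,0,1,0,0,1,0,0,0 for degrees 0…9.
[q⁹] = 1·0 + 1·1 + 1·1 + 1·1 = 3.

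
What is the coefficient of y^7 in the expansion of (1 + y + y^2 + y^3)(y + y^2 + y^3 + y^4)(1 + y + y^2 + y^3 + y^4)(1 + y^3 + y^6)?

(1 + y + y^2 + y^3) has coefficients 1,1,1,1 for degrees 0…3.
(y + y^2 + y^3 + y^4) has coefficients 0,1,1,1,1,0,0,0 for degrees 0…7.
Multiplying by (1 + y + y^2 + y^3 + y^4) gives running coefficients 0,1,2,3,4,4,3,2 for degrees 0…7.
Finally multiplying by (1 + y^3 + y^6), the product of all factors after the first has coefficients 0,1,2,3,5,6,6,7 for degrees 0…7.
[y^7] = 1·7 + 1·6 + 1·6 + 1·5 = 24.

24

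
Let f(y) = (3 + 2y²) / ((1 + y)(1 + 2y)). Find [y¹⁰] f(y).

The denominator gives the recurrence a_n = −3a_(n−1) − 2a_(n−2) for n ≥ 3; the numerator fixes a_0 = 3, a_1 = -9, a_2 = 23.
Iterating: 3, -9, 23, -51, 107, -219, 443, -891, 1787, -3579, 7163, so a_10 = 7163.

7163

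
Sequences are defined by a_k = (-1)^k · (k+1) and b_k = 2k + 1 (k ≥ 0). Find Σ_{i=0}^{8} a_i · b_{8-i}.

5

This is [x^8] in the product of the two ordinary generating functions.
Σ = 1·17 − 2·15 + 3·13 − 4·11 + 5·9 − 6·7 + 7·5 − 8·3 + 9·1 = 5.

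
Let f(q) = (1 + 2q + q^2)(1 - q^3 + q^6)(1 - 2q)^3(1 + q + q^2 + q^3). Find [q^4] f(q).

6

(1 + 2q + q^2) has coefficients 1,2,1 for degrees 0…2.
(1 - q^3 + q^6) has coefficients 1,0,0,-1,0 for degrees 0…4.
Multiplying by (1 - 2q)^3 gives running coefficients 1,-6,12,-9,6 for degrees 0…4.
Finally multiplying by (1 + q + q^2 + q^3), the product of all factors after the first has coefficients 1,-5,7,-2,3 for degrees 0…4.
[q^4] = 1·3 + 2·(-2) + 1·7 = 6.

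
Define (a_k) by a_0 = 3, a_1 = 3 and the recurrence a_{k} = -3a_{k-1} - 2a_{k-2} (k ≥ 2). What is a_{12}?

-24567

The ordinary generating function has denominator 1 + 3x + 2x^2.
Iterating the recurrence: a_0,…,a_{12} = 3, 3, -15, 39, -87, 183, -375, 759, -1527, 3063, -6135, 12279, -24567.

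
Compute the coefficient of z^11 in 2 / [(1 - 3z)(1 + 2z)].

The denominator gives the recurrence a_n = a_(n−1) + 6a_(n−2) for n ≥ 2; the numerator fixes a_0 = 2, a_1 = 2.
Iterating: 2, 2, 14, 26, 110, 266, 926, 2522, 8078, 23210, 71678, 210938, so a_11 = 210938.

210938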